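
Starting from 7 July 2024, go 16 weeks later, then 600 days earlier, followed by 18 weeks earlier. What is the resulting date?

Adding 16 weeks (= 112 days) from July 7, 2024:
July has 31 days, so 31 − 7 = 24 days remain after July 7, 2024; 112 − 24 = 88 left.
August 2024 has 31 days: 88 − 31 = 57 left.
September 2024 has 30 days: 57 − 30 = 27 left.
27 days into October 2024 → October 27, 2024.
Subtracting 600 days from October 27, 2024:
Going back 27 days from October 27, 2024 reaches the end of the previous month; 600 − 27 = 573 left.
September 2024 has 30 days: 573 − 30 = 543 left.
August 2024 has 31 days: 543 − 31 = 512 left.
July 2024 has 31 days: 512 − 31 = 481 left.
June 2024 has 30 days: 481 − 30 = 451 left.
May 2024 has 31 days: 451 − 31 = 420 left.
April 2024 has 30 days: 420 − 30 = 390 left.
March 2024 has 31 days: 390 − 31 = 359 left.
February 2024 has 29 days (2024 is a leap year): 359 − 29 = 330 left.
January 2024 has 31 days: 330 − 31 = 299 left.
December 2023 has 31 days: 299 − 31 = 268 left.
November 2023 has 30 days: 268 − 30 = 238 left.
October 2023 has 31 days: 238 − 31 = 207 left.
September 2023 has 30 days: 207 − 30 = 177 left.
August 2023 has 31 days: 177 − 31 = 146 left.
July 2023 has 31 days: 146 − 31 = 115 left.
June 2023 has 30 days: 115 − 30 = 85 left.
May 2023 has 31 days: 85 − 31 = 54 left.
April 2023 has 30 days: 54 − 30 = 24 left.
March 2023 has 31 days; 31 − 24 = 7 → March 7, 2023.
Going back 18 weeks (= 126 days) from March 7, 2023:
Going back 7 days from March 7, 2023 reaches the end of the previous month; 126 − 7 = 119 left.
February 2023 has 28 days (2023 is not a leap year): 119 − 28 = 91 left.
January 2023 has 31 days: 91 − 31 = 60 left.
December 2022 has 31 days: 60 − 31 = 29 left.
November 2022 has 30 days; 30 − 29 = 1 → November 1, 2022.

November 1, 2022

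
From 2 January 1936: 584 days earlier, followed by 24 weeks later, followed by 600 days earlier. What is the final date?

Subtracting 584 days from January 2, 1936:
Going back 2 days from January 2, 1936 reaches the end of the previous month; 584 − 2 = 582 left.
December 1935 has 31 days: 582 − 31 = 551 left.
November 1935 has 30 days: 551 − 30 = 521 left.
October 1935 has 31 days: 521 − 31 = 490 left.
September 1935 has 30 days: 490 − 30 = 460 left.
August 1935 has 31 days: 460 − 31 = 429 left.
July 1935 has 31 days: 429 − 31 = 398 left.
June 1935 has 30 days: 398 − 30 = 368 left.
May 1935 has 31 days: 368 − 31 = 337 left.
April 1935 has 30 days: 337 − 30 = 307 left.
March 1935 has 31 days: 307 − 31 = 276 left.
February 1935 has 28 days (1935 is not a leap year): 276 − 28 = 248 left.
January 1935 has 31 days: 248 − 31 = 217 left.
December 1934 has 31 days: 217 − 31 = 186 left.
November 1934 has 30 days: 186 − 30 = 156 left.
October 1934 has 31 days: 156 − 31 = 125 left.
September 1934 has 30 days: 125 − 30 = 95 left.
August 1934 has 31 days: 95 − 31 = 64 left.
July 1934 has 31 days: 64 − 31 = 33 left.
June 1934 has 30 days: 33 − 30 = 3 left.
May 1934 has 31 days; 31 − 3 = 28 → May 28, 1934.
Adding 24 weeks (= 168 days) from May 28, 1934:
May has 31 days, so 31 − 28 = 3 days remain after May 28, 1934; 168 − 3 = 165 left.
June 1934 has 30 days: 165 − 30 = 135 left.
July 1934 has 31 days: 135 − 31 = 104 left.
August 1934 has 31 days: 104 − 31 = 73 left.
September 1934 has 30 days: 73 − 30 = 43 left.
October 1934 has 31 days: 43 − 31 = 12 left.
12 days into November 1934 → November 12, 1934.
Subtracting 600 days from November 12, 1934:
Going back 12 days from November 12, 1934 reaches the end of the previous month; 600 − 12 = 588 left.
October 1934 has 31 days: 588 − 31 = 557 left.
September 1934 has 30 days: 557 − 30 = 527 left.
August 1934 has 31 days: 527 − 31 = 496 left.
July 1934 has 31 days: 496 − 31 = 465 left.
June 1934 has 30 days: 465 − 30 = 435 left.
May 1934 has 31 days: 435 − 31 = 404 left.
April 1934 has 30 days: 404 − 30 = 374 left.
March 1934 has 31 days: 374 − 31 = 343 left.
February 1934 has 28 days (1934 is not a leap year): 343 − 28 = 315 left.
January 1934 has 31 days: 315 − 31 = 284 left.
December 1933 has 31 days: 284 − 31 = 253 left.
November 1933 has 30 days: 253 − 30 = 223 left.
October 1933 has 31 days: 223 − 31 = 192 left.
September 1933 has 30 days: 192 − 30 = 162 left.
August 1933 has 31 days: 162 − 31 = 131 left.
July 1933 has 31 days: 131 − 31 = 100 left.
June 1933 has 30 days: 100 − 30 = 70 left.
May 1933 has 31 days: 70 − 31 = 39 left.
April 1933 has 30 days: 39 − 30 = 9 left.
March 1933 has 31 days; 31 − 9 = 22 → March 22, 1933.

March 22, 1933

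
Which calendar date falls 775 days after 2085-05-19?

July 3, 2087

Adding 775 days from May 19, 2085.
May has 31 days, so 31 − 19 = 12 days remain after May 19, 2085; 775 − 12 = 763 left.
June 2085 has 30 days: 763 − 30 = 733 left.
July 2085 has 31 days: 733 − 31 = 702 left.
August 2085 has 31 days: 702 − 31 = 671 left.
September 2085 has 30 days: 671 − 30 = 641 left.
October 2085 has 31 days: 641 − 31 = 610 left.
November 2085 has 30 days: 610 − 30 = 580 left.
December 2085 has 31 days: 580 − 31 = 549 left.
January 2086 has 31 days: 549 − 31 = 518 left.
February 2086 has 28 days (2086 is not a leap year): 518 − 28 = 490 left.
March 2086 has 31 days: 490 − 31 = 459 left.
April 2086 has 30 days: 459 − 30 = 429 left.
May 2086 has 31 days: 429 − 31 = 398 left.
June 2086 has 30 days: 398 − 30 = 368 left.
July 2086 has 31 days: 368 − 31 = 337 left.
August 2086 has 31 days: 337 − 31 = 306 left.
September 2086 has 30 days: 306 − 30 = 276 left.
October 2086 has 31 days: 276 − 31 = 245 left.
November 2086 has 30 days: 245 − 30 = 215 left.
December 2086 has 31 days: 215 − 31 = 184 left.
January 2087 has 31 days: 184 − 31 = 153 left.
February 2087 has 28 days (2087 is not a leap year): 153 − 28 = 125 left.
March 2087 has 31 days: 125 − 31 = 94 left.
April 2087 has 30 days: 94 − 30 = 64 left.
May 2087 has 31 days: 64 − 31 = 33 left.
June 2087 has 30 days: 33 − 30 = 3 left.
3 days into July 2087 → July 3, 2087.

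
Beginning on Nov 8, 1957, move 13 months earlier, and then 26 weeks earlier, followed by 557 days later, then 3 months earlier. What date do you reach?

July 18, 1957

Counting back 13 months from November 8, 1957:
month 11 − 13 = -2, which is month 10 of year 1956 → October 1956.
Day 8 is valid in October, giving October 8, 1956.
Counting back 26 weeks (= 182 days) from October 8, 1956:
Going back 8 days from October 8, 1956 reaches the end of the previous month; 182 − 8 = 174 left.
September 1956 has 30 days: 174 − 30 = 144 left.
August 1956 has 31 days: 144 − 31 = 113 left.
July 1956 has 31 days: 113 − 31 = 82 left.
June 1956 has 30 days: 82 − 30 = 52 left.
May 1956 has 31 days: 52 − 31 = 21 left.
April 1956 has 30 days; 30 − 21 = 9 → April 9, 1956.
Advancing 557 days from April 9, 1956:
April has 30 days, so 30 − 9 = 21 days remain after April 9, 1956; 557 − 21 = 536 left.
May 1956 has 31 days: 536 − 31 = 505 left.
June 1956 has 30 days: 505 − 30 = 475 left.
July 1956 has 31 days: 475 − 31 = 444 left.
August 1956 has 31 days: 444 − 31 = 413 left.
September 1956 has 30 days: 413 − 30 = 383 left.
October 1956 has 31 days: 383 − 31 = 352 left.
November 1956 has 30 days: 352 − 30 = 322 left.
December 1956 has 31 days: 322 − 31 = 291 left.
January 1957 has 31 days: 291 − 31 = 260 left.
February 1957 has 28 days (1957 is not a leap year): 260 − 28 = 232 left.
March 1957 has 31 days: 232 − 31 = 201 left.
April 1957 has 30 days: 201 − 30 = 171 left.
May 1957 has 31 days: 171 − 31 = 140 left.
June 1957 has 30 days: 140 − 30 = 110 left.
July 1957 has 31 days: 110 − 31 = 79 left.
August 1957 has 31 days: 79 − 31 = 48 left.
September 1957 has 30 days: 48 − 30 = 18 left.
18 days into October 1957 → October 18, 1957.
Going back 3 months from October 18, 1957:
month 10 − 3 = 7 → July 1957.
Day 18 is valid in July, giving July 18, 1957.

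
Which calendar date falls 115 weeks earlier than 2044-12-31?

Going back 115 weeks = 805 days from December 31, 2044.
Going back 31 days from December 31, 2044 reaches the end of the previous month; 805 − 31 = 774 left.
November 2044 has 30 days: 774 − 30 = 744 left.
October 2044 has 31 days: 744 − 31 = 713 left.
September 2044 has 30 days: 713 − 30 = 683 left.
August 2044 has 31 days: 683 − 31 = 652 left.
July 2044 has 31 days: 652 − 31 = 621 left.
June 2044 has 30 days: 621 − 30 = 591 left.
May 2044 has 31 days: 591 − 31 = 560 left.
April 2044 has 30 days: 560 − 30 = 530 left.
March 2044 has 31 days: 530 − 31 = 499 left.
February 2044 has 29 days (2044 is a leap year): 499 − 29 = 470 left.
January 2044 has 31 days: 470 − 31 = 439 left.
December 2043 has 31 days: 439 − 31 = 408 left.
November 2043 has 30 days: 408 − 30 = 378 left.
October 2043 has 31 days: 378 − 31 = 347 left.
September 2043 has 30 days: 347 − 30 = 317 left.
August 2043 has 31 days: 317 − 31 = 286 left.
July 2043 has 31 days: 286 − 31 = 255 left.
June 2043 has 30 days: 255 − 30 = 225 left.
May 2043 has 31 days: 225 − 31 = 194 left.
April 2043 has 30 days: 194 − 30 = 164 left.
March 2043 has 31 days: 164 − 31 = 133 left.
February 2043 has 28 days (2043 is not a leap year): 133 − 28 = 105 left.
January 2043 has 31 days: 105 − 31 = 74 left.
December 2042 has 31 days: 74 − 31 = 43 left.
November 2042 has 30 days: 43 − 30 = 13 left.
October 2042 has 31 days; 31 − 13 = 18 → October 18, 2042.

October 18, 2042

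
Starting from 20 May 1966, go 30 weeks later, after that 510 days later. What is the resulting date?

Counting forward 30 weeks (= 210 days) from May 20, 1966:
May has 31 days, so 31 − 20 = 11 days remain after May 20, 1966; 210 − 11 = 199 left.
June 1966 has 30 days: 199 − 30 = 169 left.
July 1966 has 31 days: 169 − 31 = 138 left.
August 1966 has 31 days: 138 − 31 = 107 left.
September 1966 has 30 days: 107 − 30 = 77 left.
October 1966 has 31 days: 77 − 31 = 46 left.
November 1966 has 30 days: 46 − 30 = 16 left.
16 days into December 1966 → December 16, 1966.
Advancing 510 days from December 16, 1966:
December has 31 days, so 31 − 16 = 15 days remain after December 16, 1966; 510 − 15 = 495 left.
January 1967 has 31 days: 495 − 31 = 464 left.
February 1967 has 28 days (1967 is not a leap year): 464 − 28 = 436 left.
March 1967 has 31 days: 436 − 31 = 405 left.
April 1967 has 30 days: 405 − 30 = 375 left.
May 1967 has 31 days: 375 − 31 = 344 left.
June 1967 has 30 days: 344 − 30 = 314 left.
July 1967 has 31 days: 314 − 31 = 283 left.
August 1967 has 31 days: 283 − 31 = 252 left.
September 1967 has 30 days: 252 − 30 = 222 left.
October 1967 has 31 days: 222 − 31 = 191 left.
November 1967 has 30 days: 191 − 30 = 161 left.
December 1967 has 31 days: 161 − 31 = 130 left.
January 1968 has 31 days: 130 − 31 = 99 left.
February 1968 has 29 days (1968 is a leap year): 99 − 29 = 70 left.
March 1968 has 31 days: 70 − 31 = 39 left.
April 1968 has 30 days: 39 − 30 = 9 left.
9 days into May 1968 → May 9, 1968.

May 9, 1968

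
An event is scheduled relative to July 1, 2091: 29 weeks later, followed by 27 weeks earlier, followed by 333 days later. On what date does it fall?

June 12, 2092

Advancing 29 weeks (= 203 days) from July 1, 2091:
July has 31 days, so 31 − 1 = 30 days remain after July 1, 2091; 203 − 30 = 173 left.
August 2091 has 31 days: 173 − 31 = 142 left.
September 2091 has 30 days: 142 − 30 = 112 left.
October 2091 has 31 days: 112 − 31 = 81 left.
November 2091 has 30 days: 81 − 30 = 51 left.
December 2091 has 31 days: 51 − 31 = 20 left.
20 days into January 2092 → January 20, 2092.
Subtracting 27 weeks (= 189 days) from January 20, 2092:
Going back 20 days from January 20, 2092 reaches the end of the previous month; 189 − 20 = 169 left.
December 2091 has 31 days: 169 − 31 = 138 left.
November 2091 has 30 days: 138 − 30 = 108 left.
October 2091 has 31 days: 108 − 31 = 77 left.
September 2091 has 30 days: 77 − 30 = 47 left.
August 2091 has 31 days: 47 − 31 = 16 left.
July 2091 has 31 days; 31 − 16 = 15 → July 15, 2091.
Adding 333 days from July 15, 2091:
July has 31 days, so 31 − 15 = 16 days remain after July 15, 2091; 333 − 16 = 317 left.
August 2091 has 31 days: 317 − 31 = 286 left.
September 2091 has 30 days: 286 − 30 = 256 left.
October 2091 has 31 days: 256 − 31 = 225 left.
November 2091 has 30 days: 225 − 30 = 195 left.
December 2091 has 31 days: 195 − 31 = 164 left.
January 2092 has 31 days: 164 − 31 = 133 left.
February 2092 has 29 days (2092 is a leap year): 133 − 29 = 104 left.
March 2092 has 31 days: 104 − 31 = 73 left.
April 2092 has 30 days: 73 − 30 = 43 left.
May 2092 has 31 days: 43 − 31 = 12 left.
12 days into June 2092 → June 12, 2092.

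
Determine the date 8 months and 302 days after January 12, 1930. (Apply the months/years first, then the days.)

Adding 8 months and 302 days from January 12, 1930: first the month/year part, then the days.
month 1 + 8 = 9 → September 1930.
Day 12 is valid in September, giving September 12, 1930.
Now add 302 days from September 12, 1930.
September has 30 days, so 30 − 12 = 18 days remain after September 12, 1930; 302 − 18 = 284 left.
October 1930 has 31 days: 284 − 31 = 253 left.
November 1930 has 30 days: 253 − 30 = 223 left.
December 1930 has 31 days: 223 − 31 = 192 left.
January 1931 has 31 days: 192 − 31 = 161 left.
February 1931 has 28 days (1931 is not a leap year): 161 − 28 = 133 left.
March 1931 has 31 days: 133 − 31 = 102 left.
April 1931 has 30 days: 102 − 30 = 72 left.
May 1931 has 31 days: 72 − 31 = 41 left.
June 1931 has 30 days: 41 − 30 = 11 left.
11 days into July 1931 → July 11, 1931.

July 11, 1931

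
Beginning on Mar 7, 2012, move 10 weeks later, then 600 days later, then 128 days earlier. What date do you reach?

Adding 10 weeks (= 70 days) from March 7, 2012:
March has 31 days, so 31 − 7 = 24 days remain after March 7, 2012; 70 − 24 = 46 left.
April 2012 has 30 days: 46 − 30 = 16 left.
16 days into May 2012 → May 16, 2012.
Counting forward 600 days from May 16, 2012:
May has 31 days, so 31 − 16 = 15 days remain after May 16, 2012; 600 − 15 = 585 left.
June 2012 has 30 days: 585 − 30 = 555 left.
July 2012 has 31 days: 555 − 31 = 524 left.
August 2012 has 31 days: 524 − 31 = 493 left.
September 2012 has 30 days: 493 − 30 = 463 left.
October 2012 has 31 days: 463 − 31 = 432 left.
November 2012 has 30 days: 432 − 30 = 402 left.
December 2012 has 31 days: 402 − 31 = 371 left.
January 2013 has 31 days: 371 − 31 = 340 left.
February 2013 has 28 days (2013 is not a leap year): 340 − 28 = 312 left.
March 2013 has 31 days: 312 − 31 = 281 left.
April 2013 has 30 days: 281 − 30 = 251 left.
May 2013 has 31 days: 251 − 31 = 220 left.
June 2013 has 30 days: 220 − 30 = 190 left.
July 2013 has 31 days: 190 − 31 = 159 left.
August 2013 has 31 days: 159 − 31 = 128 left.
September 2013 has 30 days: 128 − 30 = 98 left.
October 2013 has 31 days: 98 − 31 = 67 left.
November 2013 has 30 days: 67 − 30 = 37 left.
December 2013 has 31 days: 37 − 31 = 6 left.
6 days into January 2014 → January 6, 2014.
Subtracting 128 days from January 6, 2014:
Going back 6 days from January 6, 2014 reaches the end of the previous month; 128 − 6 = 122 left.
December 2013 has 31 days: 122 − 31 = 91 left.
November 2013 has 30 days: 91 − 30 = 61 left.
October 2013 has 31 days: 61 − 31 = 30 left.
September 2013 has 30 days: 30 − 30 = 0 left.
August 2013 has 31 days; 31 − 0 = 31 → August 31, 2013.

August 31, 2013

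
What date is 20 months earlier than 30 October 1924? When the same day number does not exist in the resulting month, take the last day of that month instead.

Going back 20 months from October 30, 1924.
month 10 − 20 = -10, which is month 2 of year 1923 → February 1923.
February 1923 has only 28 days (1923 is not a leap year — relevant if February), and the start was day 30, so the date clamps to February 28, 1923.

February 28, 1923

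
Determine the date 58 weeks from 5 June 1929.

Counting forward 58 weeks = 406 days from June 5, 1929.
June has 30 days, so 30 − 5 = 25 days remain after June 5, 1929; 406 − 25 = 381 left.
July 1929 has 31 days: 381 − 31 = 350 left.
August 1929 has 31 days: 350 − 31 = 319 left.
September 1929 has 30 days: 319 − 30 = 289 left.
October 1929 has 31 days: 289 − 31 = 258 left.
November 1929 has 30 days: 258 − 30 = 228 left.
December 1929 has 31 days: 228 − 31 = 197 left.
January 1930 has 31 days: 197 − 31 = 166 left.
February 1930 has 28 days (1930 is not a leap year): 166 − 28 = 138 left.
March 1930 has 31 days: 138 − 31 = 107 left.
April 1930 has 30 days: 107 − 30 = 77 left.
May 1930 has 31 days: 77 − 31 = 46 left.
June 1930 has 30 days: 46 − 30 = 16 left.
16 days into July 1930 → July 16, 1930.

July 16, 1930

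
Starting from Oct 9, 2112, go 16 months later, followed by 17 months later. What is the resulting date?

July 9, 2115

Adding 16 months from October 9, 2112:
month 10 + 16 = 26, which is month 2 of year 2114 → February 2114.
Day 9 is valid in February, giving February 9, 2114.
Advancing 17 months from February 9, 2114:
month 2 + 17 = 19, which is month 7 of year 2115 → July 2115.
Day 9 is valid in July, giving July 9, 2115.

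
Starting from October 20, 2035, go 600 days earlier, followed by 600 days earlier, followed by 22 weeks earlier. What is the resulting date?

Going back 600 days from October 20, 2035:
Going back 20 days from October 20, 2035 reaches the end of the previous month; 600 − 20 = 580 left.
September 2035 has 30 days: 580 − 30 = 550 left.
August 2035 has 31 days: 550 − 31 = 519 left.
July 2035 has 31 days: 519 − 31 = 488 left.
June 2035 has 30 days: 488 − 30 = 458 left.
May 2035 has 31 days: 458 − 31 = 427 left.
April 2035 has 30 days: 427 − 30 = 397 left.
March 2035 has 31 days: 397 − 31 = 366 left.
February 2035 has 28 days (2035 is not a leap year): 366 − 28 = 338 left.
January 2035 has 31 days: 338 − 31 = 307 left.
December 2034 has 31 days: 307 − 31 = 276 left.
November 2034 has 30 days: 276 − 30 = 246 left.
October 2034 has 31 days: 246 − 31 = 215 left.
September 2034 has 30 days: 215 − 30 = 185 left.
August 2034 has 31 days: 185 − 31 = 154 left.
July 2034 has 31 days: 154 − 31 = 123 left.
June 2034 has 30 days: 123 − 30 = 93 left.
May 2034 has 31 days: 93 − 31 = 62 left.
April 2034 has 30 days: 62 − 30 = 32 left.
March 2034 has 31 days: 32 − 31 = 1 left.
February 2034 has 28 days; 28 − 1 = 27 → February 27, 2034.
Subtracting 600 days from February 27, 2034:
Going back 27 days from February 27, 2034 reaches the end of the previous month; 600 − 27 = 573 left.
January 2034 has 31 days: 573 − 31 = 542 left.
December 2033 has 31 days: 542 − 31 = 511 left.
November 2033 has 30 days: 511 − 30 = 481 left.
October 2033 has 31 days: 481 − 31 = 450 left.
September 2033 has 30 days: 450 − 30 = 420 left.
August 2033 has 31 days: 420 − 31 = 389 left.
July 2033 has 31 days: 389 − 31 = 358 left.
June 2033 has 30 days: 358 − 30 = 328 left.
May 2033 has 31 days: 328 − 31 = 297 left.
April 2033 has 30 days: 297 − 30 = 267 left.
March 2033 has 31 days: 267 − 31 = 236 left.
February 2033 has 28 days (2033 is not a leap year): 236 − 28 = 208 left.
January 2033 has 31 days: 208 − 31 = 177 left.
December 2032 has 31 days: 177 − 31 = 146 left.
November 2032 has 30 days: 146 − 30 = 116 left.
October 2032 has 31 days: 116 − 31 = 85 left.
September 2032 has 30 days: 85 − 30 = 55 left.
August 2032 has 31 days: 55 − 31 = 24 left.
July 2032 has 31 days; 31 − 24 = 7 → July 7, 2032.
Subtracting 22 weeks (= 154 days) from July 7, 2032:
Going back 7 days from July 7, 2032 reaches the end of the previous month; 154 − 7 = 147 left.
June 2032 has 30 days: 147 − 30 = 117 left.
May 2032 has 31 days: 117 − 31 = 86 left.
April 2032 has 30 days: 86 − 30 = 56 left.
March 2032 has 31 days: 56 − 31 = 25 left.
February 2032 has 29 days; 29 − 25 = 4 → February 4, 2032.

February 4, 2032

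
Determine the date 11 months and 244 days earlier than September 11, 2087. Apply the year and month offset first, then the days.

Going back 11 months and 244 days from September 11, 2087: first the month/year part, then the days.
month 9 − 11 = -2, which is month 10 of year 2086 → October 2086.
Day 11 is valid in October, giving October 11, 2086.
Now subtract 244 days from October 11, 2086.
Going back 11 days from October 11, 2086 reaches the end of the previous month; 244 − 11 = 233 left.
September 2086 has 30 days: 233 − 30 = 203 left.
August 2086 has 31 days: 203 − 31 = 172 left.
July 2086 has 31 days: 172 − 31 = 141 left.
June 2086 has 30 days: 141 − 30 = 111 left.
May 2086 has 31 days: 111 − 31 = 80 left.
April 2086 has 30 days: 80 − 30 = 50 left.
March 2086 has 31 days: 50 − 31 = 19 left.
February 2086 has 28 days; 28 − 19 = 9 → February 9, 2086.

February 9, 2086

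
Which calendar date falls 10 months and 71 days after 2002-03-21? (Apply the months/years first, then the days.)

Advancing 10 months and 71 days from March 21, 2002: first the month/year part, then the days.
month 3 + 10 = 13, which is month 1 of year 2003 → January 2003.
Day 21 is valid in January, giving January 21, 2003.
Now add 71 days from January 21, 2003.
January has 31 days, so 31 − 21 = 10 days remain after January 21, 2003; 71 − 10 = 61 left.
February 2003 has 28 days (2003 is not a leap year): 61 − 28 = 33 left.
March 2003 has 31 days: 33 − 31 = 2 left.
2 days into April 2003 → April 2, 2003.

April 2, 2003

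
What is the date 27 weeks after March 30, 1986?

October 5, 1986

Advancing 27 weeks = 189 days from March 30, 1986.
March has 31 days, so 31 − 30 = 1 day remains after March 30, 1986; 189 − 1 = 188 left.
April 1986 has 30 days: 188 − 30 = 158 left.
May 1986 has 31 days: 158 − 31 = 127 left.
June 1986 has 30 days: 127 − 30 = 97 left.
July 1986 has 31 days: 97 − 31 = 66 left.
August 1986 has 31 days: 66 − 31 = 35 left.
September 1986 has 30 days: 35 − 30 = 5 left.
5 days into October 1986 → October 5, 1986.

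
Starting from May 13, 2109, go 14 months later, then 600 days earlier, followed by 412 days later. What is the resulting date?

January 6, 2110

Advancing 14 months from May 13, 2109:
month 5 + 14 = 19, which is month 7 of year 2110 → July 2110.
Day 13 is valid in July, giving July 13, 2110.
Subtracting 600 days from July 13, 2110:
Going back 13 days from July 13, 2110 reaches the end of the previous month; 600 − 13 = 587 left.
June 2110 has 30 days: 587 − 30 = 557 left.
May 2110 has 31 days: 557 − 31 = 526 left.
April 2110 has 30 days: 526 − 30 = 496 left.
March 2110 has 31 days: 496 − 31 = 465 left.
February 2110 has 28 days (2110 is not a leap year): 465 − 28 = 437 left.
January 2110 has 31 days: 437 − 31 = 406 left.
December 2109 has 31 days: 406 − 31 = 375 left.
November 2109 has 30 days: 375 − 30 = 345 left.
October 2109 has 31 days: 345 − 31 = 314 left.
September 2109 has 30 days: 314 − 30 = 284 left.
August 2109 has 31 days: 284 − 31 = 253 left.
July 2109 has 31 days: 253 − 31 = 222 left.
June 2109 has 30 days: 222 − 30 = 192 left.
May 2109 has 31 days: 192 − 31 = 161 left.
April 2109 has 30 days: 161 − 30 = 131 left.
March 2109 has 31 days: 131 − 31 = 100 left.
February 2109 has 28 days (2109 is not a leap year): 100 − 28 = 72 left.
January 2109 has 31 days: 72 − 31 = 41 left.
December 2108 has 31 days: 41 − 31 = 10 left.
November 2108 has 30 days; 30 − 10 = 20 → November 20, 2108.
Adding 412 days from November 20, 2108:
November has 30 days, so 30 − 20 = 10 days remain after November 20, 2108; 412 − 10 = 402 left.
December 2108 has 31 days: 402 − 31 = 371 left.
January 2109 has 31 days: 371 − 31 = 340 left.
February 2109 has 28 days (2109 is not a leap year): 340 − 28 = 312 left.
March 2109 has 31 days: 312 − 31 = 281 left.
April 2109 has 30 days: 281 − 30 = 251 left.
May 2109 has 31 days: 251 − 31 = 220 left.
June 2109 has 30 days: 220 − 30 = 190 left.
July 2109 has 31 days: 190 − 31 = 159 left.
August 2109 has 31 days: 159 − 31 = 128 left.
September 2109 has 30 days: 128 − 30 = 98 left.
October 2109 has 31 days: 98 − 31 = 67 left.
November 2109 has 30 days: 67 − 30 = 37 left.
December 2109 has 31 days: 37 − 31 = 6 left.
6 days into January 2110 → January 6, 2110.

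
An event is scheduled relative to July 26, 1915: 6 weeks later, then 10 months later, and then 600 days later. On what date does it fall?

February 26, 1918

Advancing 6 weeks (= 42 days) from July 26, 1915:
July has 31 days, so 31 − 26 = 5 days remain after July 26, 1915; 42 − 5 = 37 left.
August 1915 has 31 days: 37 − 31 = 6 left.
6 days into September 1915 → September 6, 1915.
Adding 10 months from September 6, 1915:
month 9 + 10 = 19, which is month 7 of year 1916 → July 1916.
Day 6 is valid in July, giving July 6, 1916.
Counting forward 600 days from July 6, 1916:
July has 31 days, so 31 − 6 = 25 days remain after July 6, 1916; 600 − 25 = 575 left.
August 1916 has 31 days: 575 − 31 = 544 left.
September 1916 has 30 days: 544 − 30 = 514 left.
October 1916 has 31 days: 514 − 31 = 483 left.
November 1916 has 30 days: 483 − 30 = 453 left.
December 1916 has 31 days: 453 − 31 = 422 left.
January 1917 has 31 days: 422 − 31 = 391 left.
February 1917 has 28 days (1917 is not a leap year): 391 − 28 = 363 left.
March 1917 has 31 days: 363 − 31 = 332 left.
April 1917 has 30 days: 332 − 30 = 302 left.
May 1917 has 31 days: 302 − 31 = 271 left.
June 1917 has 30 days: 271 − 30 = 241 left.
July 1917 has 31 days: 241 − 31 = 210 left.
August 1917 has 31 days: 210 − 31 = 179 left.
September 1917 has 30 days: 179 − 30 = 149 left.
October 1917 has 31 days: 149 − 31 = 118 left.
November 1917 has 30 days: 118 − 30 = 88 left.
December 1917 has 31 days: 88 − 31 = 57 left.
January 1918 has 31 days: 57 − 31 = 26 left.
26 days into February 1918 → February 26, 1918.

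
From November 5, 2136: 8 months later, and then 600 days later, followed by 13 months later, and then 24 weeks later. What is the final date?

September 9, 2140

Counting forward 8 months from November 5, 2136:
month 11 + 8 = 19, which is month 7 of year 2137 → July 2137.
Day 5 is valid in July, giving July 5, 2137.
Advancing 600 days from July 5, 2137:
July has 31 days, so 31 − 5 = 26 days remain after July 5, 2137; 600 − 26 = 574 left.
August 2137 has 31 days: 574 − 31 = 543 left.
September 2137 has 30 days: 543 − 30 = 513 left.
October 2137 has 31 days: 513 − 31 = 482 left.
November 2137 has 30 days: 482 − 30 = 452 left.
December 2137 has 31 days: 452 − 31 = 421 left.
January 2138 has 31 days: 421 − 31 = 390 left.
February 2138 has 28 days (2138 is not a leap year): 390 − 28 = 362 left.
March 2138 has 31 days: 362 − 31 = 331 left.
April 2138 has 30 days: 331 − 30 = 301 left.
May 2138 has 31 days: 301 − 31 = 270 left.
June 2138 has 30 days: 270 − 30 = 240 left.
July 2138 has 31 days: 240 − 31 = 209 left.
August 2138 has 31 days: 209 − 31 = 178 left.
September 2138 has 30 days: 178 − 30 = 148 left.
October 2138 has 31 days: 148 − 31 = 117 left.
November 2138 has 30 days: 117 − 30 = 87 left.
December 2138 has 31 days: 87 − 31 = 56 left.
January 2139 has 31 days: 56 − 31 = 25 left.
25 days into February 2139 → February 25, 2139.
Adding 13 months from February 25, 2139:
month 2 + 13 = 15, which is month 3 of year 2140 → March 2140.
Day 25 is valid in March, giving March 25, 2140.
Adding 24 weeks (= 168 days) from March 25, 2140:
March has 31 days, so 31 − 25 = 6 days remain after March 25, 2140; 168 − 6 = 162 left.
April 2140 has 30 days: 162 − 30 = 132 left.
May 2140 has 31 days: 132 − 31 = 101 left.
June 2140 has 30 days: 101 − 30 = 71 left.
July 2140 has 31 days: 71 − 31 = 40 left.
August 2140 has 31 days: 40 − 31 = 9 left.
9 days into September 2140 → September 9, 2140.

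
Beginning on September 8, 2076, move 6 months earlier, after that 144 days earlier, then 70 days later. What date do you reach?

Going back 6 months from September 8, 2076:
month 9 − 6 = 3 → March 2076.
Day 8 is valid in March, giving March 8, 2076.
Going back 144 days from March 8, 2076:
Going back 8 days from March 8, 2076 reaches the end of the previous month; 144 − 8 = 136 left.
February 2076 has 29 days (2076 is a leap year): 136 − 29 = 107 left.
January 2076 has 31 days: 107 − 31 = 76 left.
December 2075 has 31 days: 76 − 31 = 45 left.
November 2075 has 30 days: 45 − 30 = 15 left.
October 2075 has 31 days; 31 − 15 = 16 → October 16, 2075.
Counting forward 70 days from October 16, 2075:
October has 31 days, so 31 − 16 = 15 days remain after October 16, 2075; 70 − 15 = 55 left.
November 2075 has 30 days: 55 − 30 = 25 left.
25 days into December 2075 → December 25, 2075.

December 25, 2075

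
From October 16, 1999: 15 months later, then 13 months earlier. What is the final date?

Counting forward 15 months from October 16, 1999:
month 10 + 15 = 25, which is month 1 of year 2001 → January 2001.
Day 16 is valid in January, giving January 16, 2001.
Counting back 13 months from January 16, 2001:
month 1 − 13 = -12, which is month 12 of year 1999 → December 1999.
Day 16 is valid in December, giving December 16, 1999.

December 16, 1999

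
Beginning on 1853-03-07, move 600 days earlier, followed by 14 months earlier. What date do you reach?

Going back 600 days from March 7, 1853:
Going back 7 days from March 7, 1853 reaches the end of the previous month; 600 − 7 = 593 left.
February 1853 has 28 days (1853 is not a leap year): 593 − 28 = 565 left.
January 1853 has 31 days: 565 − 31 = 534 left.
December 1852 has 31 days: 534 − 31 = 503 left.
November 1852 has 30 days: 503 − 30 = 473 left.
October 1852 has 31 days: 473 − 31 = 442 left.
September 1852 has 30 days: 442 − 30 = 412 left.
August 1852 has 31 days: 412 − 31 = 381 left.
July 1852 has 31 days: 381 − 31 = 350 left.
June 1852 has 30 days: 350 − 30 = 320 left.
May 1852 has 31 days: 320 − 31 = 289 left.
April 1852 has 30 days: 289 − 30 = 259 left.
March 1852 has 31 days: 259 − 31 = 228 left.
February 1852 has 29 days (1852 is a leap year): 228 − 29 = 199 left.
January 1852 has 31 days: 199 − 31 = 168 left.
December 1851 has 31 days: 168 − 31 = 137 left.
November 1851 has 30 days: 137 − 30 = 107 left.
October 1851 has 31 days: 107 − 31 = 76 left.
September 1851 has 30 days: 76 − 30 = 46 left.
August 1851 has 31 days: 46 − 31 = 15 left.
July 1851 has 31 days; 31 − 15 = 16 → July 16, 1851.
Subtracting 14 months from July 16, 1851:
month 7 − 14 = -7, which is month 5 of year 1850 → May 1850.
Day 16 is valid in May, giving May 16, 1850.

May 16, 1850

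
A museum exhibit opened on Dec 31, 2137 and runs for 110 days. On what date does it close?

Adding 110 days from December 31, 2137.
December has 31 days, so 31 − 31 = 0 days remain after December 31, 2137; 110 − 0 = 110 left.
January 2138 has 31 days: 110 − 31 = 79 left.
February 2138 has 28 days (2138 is not a leap year): 79 − 28 = 51 left.
March 2138 has 31 days: 51 − 31 = 20 left.
20 days into April 2138 → April 20, 2138.

April 20, 2138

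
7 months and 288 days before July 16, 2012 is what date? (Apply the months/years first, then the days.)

Subtracting 7 months and 288 days from July 16, 2012: first the month/year part, then the days.
month 7 − 7 = 0, which is month 12 of year 2011 → December 2011.
Day 16 is valid in December, giving December 16, 2011.
Now subtract 288 days from December 16, 2011.
Going back 16 days from December 16, 2011 reaches the end of the previous month; 288 − 16 = 272 left.
November 2011 has 30 days: 272 − 30 = 242 left.
October 2011 has 31 days: 242 − 31 = 211 left.
September 2011 has 30 days: 211 − 30 = 181 left.
August 2011 has 31 days: 181 − 31 = 150 left.
July 2011 has 31 days: 150 − 31 = 119 left.
June 2011 has 30 days: 119 − 30 = 89 left.
May 2011 has 31 days: 89 − 31 = 58 left.
April 2011 has 30 days: 58 − 30 = 28 left.
March 2011 has 31 days; 31 − 28 = 3 → March 3, 2011.

March 3, 2011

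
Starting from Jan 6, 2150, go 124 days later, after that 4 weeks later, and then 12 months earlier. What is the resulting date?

June 7, 2149

Advancing 124 days from January 6, 2150:
January has 31 days, so 31 − 6 = 25 days remain after January 6, 2150; 124 − 25 = 99 left.
February 2150 has 28 days (2150 is not a leap year): 99 − 28 = 71 left.
March 2150 has 31 days: 71 − 31 = 40 left.
April 2150 has 30 days: 40 − 30 = 10 left.
10 days into May 2150 → May 10, 2150.
Advancing 4 weeks (= 28 days) from May 10, 2150:
May has 31 days, so 31 − 10 = 21 days remain after May 10, 2150; 28 − 21 = 7 left.
7 days into June 2150 → June 7, 2150.
Subtracting 12 months from June 7, 2150:
month 6 − 12 = -6, which is month 6 of year 2149 → June 2149.
Day 7 is valid in June, giving June 7, 2149.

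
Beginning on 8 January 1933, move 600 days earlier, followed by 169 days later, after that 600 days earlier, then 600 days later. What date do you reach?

Counting back 600 days from January 8, 1933:
Going back 8 days from January 8, 1933 reaches the end of the previous month; 600 − 8 = 592 left.
December 1932 has 31 days: 592 − 31 = 561 left.
November 1932 has 30 days: 561 − 30 = 531 left.
October 1932 has 31 days: 531 − 31 = 500 left.
September 1932 has 30 days: 500 − 30 = 470 left.
August 1932 has 31 days: 470 − 31 = 439 left.
July 1932 has 31 days: 439 − 31 = 408 left.
June 1932 has 30 days: 408 − 30 = 378 left.
May 1932 has 31 days: 378 − 31 = 347 left.
April 1932 has 30 days: 347 − 30 = 317 left.
March 1932 has 31 days: 317 − 31 = 286 left.
February 1932 has 29 days (1932 is a leap year): 286 − 29 = 257 left.
January 1932 has 31 days: 257 − 31 = 226 left.
December 1931 has 31 days: 226 − 31 = 195 left.
November 1931 has 30 days: 195 − 30 = 165 left.
October 1931 has 31 days: 165 − 31 = 134 left.
September 1931 has 30 days: 134 − 30 = 104 left.
August 1931 has 31 days: 104 − 31 = 73 left.
July 1931 has 31 days: 73 − 31 = 42 left.
June 1931 has 30 days: 42 − 30 = 12 left.
May 1931 has 31 days; 31 − 12 = 19 → May 19, 1931.
Counting forward 169 days from May 19, 1931:
May has 31 days, so 31 − 19 = 12 days remain after May 19, 1931; 169 − 12 = 157 left.
June 1931 has 30 days: 157 − 30 = 127 left.
July 1931 has 31 days: 127 − 31 = 96 left.
August 1931 has 31 days: 96 − 31 = 65 left.
September 1931 has 30 days: 65 − 30 = 35 left.
October 1931 has 31 days: 35 − 31 = 4 left.
4 days into November 1931 → November 4, 1931.
Subtracting 600 days from November 4, 1931:
Going back 4 days from November 4, 1931 reaches the end of the previous month; 600 − 4 = 596 left.
October 1931 has 31 days: 596 − 31 = 565 left.
September 1931 has 30 days: 565 − 30 = 535 left.
August 1931 has 31 days: 535 − 31 = 504 left.
July 1931 has 31 days: 504 − 31 = 473 left.
June 1931 has 30 days: 473 − 30 = 443 left.
May 1931 has 31 days: 443 − 31 = 412 left.
April 1931 has 30 days: 412 − 30 = 382 left.
March 1931 has 31 days: 382 − 31 = 351 left.
February 1931 has 28 days (1931 is not a leap year): 351 − 28 = 323 left.
January 1931 has 31 days: 323 − 31 = 292 left.
December 1930 has 31 days: 292 − 31 = 261 left.
November 1930 has 30 days: 261 − 30 = 231 left.
October 1930 has 31 days: 231 − 31 = 200 left.
September 1930 has 30 days: 200 − 30 = 170 left.
August 1930 has 31 days: 170 − 31 = 139 left.
July 1930 has 31 days: 139 − 31 = 108 left.
June 1930 has 30 days: 108 − 30 = 78 left.
May 1930 has 31 days: 78 − 31 = 47 left.
April 1930 has 30 days: 47 − 30 = 17 left.
March 1930 has 31 days; 31 − 17 = 14 → March 14, 1930.
Counting forward 600 days from March 14, 1930:
March has 31 days, so 31 − 14 = 17 days remain after March 14, 1930; 600 − 17 = 583 left.
April 1930 has 30 days: 583 − 30 = 553 left.
May 1930 has 31 days: 553 − 31 = 522 left.
June 1930 has 30 days: 522 − 30 = 492 left.
July 1930 has 31 days: 492 − 31 = 461 left.
August 1930 has 31 days: 461 − 31 = 430 left.
September 1930 has 30 days: 430 − 30 = 400 left.
October 1930 has 31 days: 400 − 31 = 369 left.
November 1930 has 30 days: 369 − 30 = 339 left.
December 1930 has 31 days: 339 − 31 = 308 left.
January 1931 has 31 days: 308 − 31 = 277 left.
February 1931 has 28 days (1931 is not a leap year): 277 − 28 = 249 left.
March 1931 has 31 days: 249 − 31 = 218 left.
April 1931 has 30 days: 218 − 30 = 188 left.
May 1931 has 31 days: 188 − 31 = 157 left.
June 1931 has 30 days: 157 − 30 = 127 left.
July 1931 has 31 days: 127 − 31 = 96 left.
August 1931 has 31 days: 96 − 31 = 65 left.
September 1931 has 30 days: 65 − 30 = 35 left.
October 1931 has 31 days: 35 − 31 = 4 left.
4 days into November 1931 → November 4, 1931.

November 4, 1931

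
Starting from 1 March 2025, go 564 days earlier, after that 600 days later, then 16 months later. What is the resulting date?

Counting back 564 days from March 1, 2025:
Going back 1 day from March 1, 2025 reaches the end of the previous month; 564 − 1 = 563 left.
February 2025 has 28 days (2025 is not a leap year): 563 − 28 = 535 left.
January 2025 has 31 days: 535 − 31 = 504 left.
December 2024 has 31 days: 504 − 31 = 473 left.
November 2024 has 30 days: 473 − 30 = 443 left.
October 2024 has 31 days: 443 − 31 = 412 left.
September 2024 has 30 days: 412 − 30 = 382 left.
August 2024 has 31 days: 382 − 31 = 351 left.
July 2024 has 31 days: 351 − 31 = 320 left.
June 2024 has 30 days: 320 − 30 = 290 left.
May 2024 has 31 days: 290 − 31 = 259 left.
April 2024 has 30 days: 259 − 30 = 229 left.
March 2024 has 31 days: 229 − 31 = 198 left.
February 2024 has 29 days (2024 is a leap year): 198 − 29 = 169 left.
January 2024 has 31 days: 169 − 31 = 138 left.
December 2023 has 31 days: 138 − 31 = 107 left.
November 2023 has 30 days: 107 − 30 = 77 left.
October 2023 has 31 days: 77 − 31 = 46 left.
September 2023 has 30 days: 46 − 30 = 16 left.
August 2023 has 31 days; 31 − 16 = 15 → August 15, 2023.
Advancing 600 days from August 15, 2023:
August has 31 days, so 31 − 15 = 16 days remain after August 15, 2023; 600 − 16 = 584 left.
September 2023 has 30 days: 584 − 30 = 554 left.
October 2023 has 31 days: 554 − 31 = 523 left.
November 2023 has 30 days: 523 − 30 = 493 left.
December 2023 has 31 days: 493 − 31 = 462 left.
January 2024 has 31 days: 462 − 31 = 431 left.
February 2024 has 29 days (2024 is a leap year): 431 − 29 = 402 left.
March 2024 has 31 days: 402 − 31 = 371 left.
April 2024 has 30 days: 371 − 30 = 341 left.
May 2024 has 31 days: 341 − 31 = 310 left.
June 2024 has 30 days: 310 − 30 = 280 left.
July 2024 has 31 days: 280 − 31 = 249 left.
August 2024 has 31 days: 249 − 31 = 218 left.
September 2024 has 30 days: 218 − 30 = 188 left.
October 2024 has 31 days: 188 − 31 = 157 left.
November 2024 has 30 days: 157 − 30 = 127 left.
December 2024 has 31 days: 127 − 31 = 96 left.
January 2025 has 31 days: 96 − 31 = 65 left.
February 2025 has 28 days (2025 is not a leap year): 65 − 28 = 37 left.
March 2025 has 31 days: 37 − 31 = 6 left.
6 days into April 2025 → April 6, 2025.
Advancing 16 months from April 6, 2025:
month 4 + 16 = 20, which is month 8 of year 2026 → August 2026.
Day 6 is valid in August, giving August 6, 2026.

August 6, 2026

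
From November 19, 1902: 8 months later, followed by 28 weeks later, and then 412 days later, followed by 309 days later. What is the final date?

January 21, 1906

Advancing 8 months from November 19, 1902:
month 11 + 8 = 19, which is month 7 of year 1903 → July 1903.
Day 19 is valid in July, giving July 19, 1903.
Adding 28 weeks (= 196 days) from July 19, 1903:
July has 31 days, so 31 − 19 = 12 days remain after July 19, 1903; 196 − 12 = 184 left.
August 1903 has 31 days: 184 − 31 = 153 left.
September 1903 has 30 days: 153 − 30 = 123 left.
October 1903 has 31 days: 123 − 31 = 92 left.
November 1903 has 30 days: 92 − 30 = 62 left.
December 1903 has 31 days: 62 − 31 = 31 left.
31 days into January 1904 → January 31, 1904.
Adding 412 days from January 31, 1904:
January has 31 days, so 31 − 31 = 0 days remain after January 31, 1904; 412 − 0 = 412 left.
February 1904 has 29 days (1904 is a leap year): 412 − 29 = 383 left.
March 1904 has 31 days: 383 − 31 = 352 left.
April 1904 has 30 days: 352 − 30 = 322 left.
May 1904 has 31 days: 322 − 31 = 291 left.
June 1904 has 30 days: 291 − 30 = 261 left.
July 1904 has 31 days: 261 − 31 = 230 left.
August 1904 has 31 days: 230 − 31 = 199 left.
September 1904 has 30 days: 199 − 30 = 169 left.
October 1904 has 31 days: 169 − 31 = 138 left.
November 1904 has 30 days: 138 − 30 = 108 left.
December 1904 has 31 days: 108 − 31 = 77 left.
January 1905 has 31 days: 77 − 31 = 46 left.
February 1905 has 28 days (1905 is not a leap year): 46 − 28 = 18 left.
18 days into March 1905 → March 18, 1905.
Counting forward 309 days from March 18, 1905:
March has 31 days, so 31 − 18 = 13 days remain after March 18, 1905; 309 − 13 = 296 left.
April 1905 has 30 days: 296 − 30 = 266 left.
May 1905 has 31 days: 266 − 31 = 235 left.
June 1905 has 30 days: 235 − 30 = 205 left.
July 1905 has 31 days: 205 − 31 = 174 left.
August 1905 has 31 days: 174 − 31 = 143 left.
September 1905 has 30 days: 143 − 30 = 113 left.
October 1905 has 31 days: 113 − 31 = 82 left.
November 1905 has 30 days: 82 − 30 = 52 left.
December 1905 has 31 days: 52 − 31 = 21 left.
21 days into January 1906 → January 21, 1906.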